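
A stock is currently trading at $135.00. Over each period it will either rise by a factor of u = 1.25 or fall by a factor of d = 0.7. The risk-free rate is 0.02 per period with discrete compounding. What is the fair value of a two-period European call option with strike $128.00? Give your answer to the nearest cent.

Risk-neutral probability p = (1 + 0.02 − 0.7)/(1.25 − 0.7) = 0.3200/0.5500 = 0.5818
Terminal stock prices: S_uu = 210.9, S_ud = 118.1, S_dd = 66.15
Terminal payoffs (S − K): max(82.94, 0) = 82.94, max(-9.875, 0) = 0, max(-61.85, 0) = 0
Node u (S = 168.8): V_u = 1/1.02·[0.5818·82.9375 + 0.4182·0.0000] = 47.3084
Node d (S = 94.5): V_d = 1/1.02·[0.5818·0.0000 + 0.4182·0.0000] = 0.0000
Node 0 (S = 135): V_0 = 1/1.02·[0.5818·47.3084 + 0.4182·0.0000] = 26.9852

$26.99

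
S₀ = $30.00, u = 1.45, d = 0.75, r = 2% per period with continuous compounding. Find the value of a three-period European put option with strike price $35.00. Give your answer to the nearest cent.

$9.20

Risk-neutral probability p = (e^0.02 − 0.75)/(1.45 − 0.75) = 0.2702/0.7000 = 0.3860
Terminal stock prices: S_uuu = 91.46, S_uud = 47.31, S_udd = 24.47, S_ddd = 12.66
Terminal payoffs (K − S): max(-56.46, 0) = 0, max(-12.31, 0) = 0, max(10.53, 0) = 10.53, max(22.34, 0) = 22.34
Node uu (S = 63.08): V_uu = e^(−0.02)·[0.3860·0.0000 + 0.6140·0.0000] = 0.0000
Node ud (S = 32.62): V_ud = e^(−0.02)·[0.3860·0.0000 + 0.6140·10.5312] = 6.3381
Node dd (S = 16.88): V_dd = e^(−0.02)·[0.3860·10.5312 + 0.6140·22.3438] = 17.4320
Node u (S = 43.5): V_u = e^(−0.02)·[0.3860·0.0000 + 0.6140·6.3381] = 3.8145
Node d (S = 22.5): V_d = e^(−0.02)·[0.3860·6.3381 + 0.6140·17.4320] = 12.8893
Node 0 (S = 30): V_0 = e^(−0.02)·[0.3860·3.8145 + 0.6140·12.8893] = 9.2006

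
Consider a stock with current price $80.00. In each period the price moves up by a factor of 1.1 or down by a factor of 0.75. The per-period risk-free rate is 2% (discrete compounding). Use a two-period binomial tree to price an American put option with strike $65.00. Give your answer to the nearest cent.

$1.12

Risk-neutral probability p = (1 + 0.02 − 0.75)/(1.1 − 0.75) = 0.2700/0.3500 = 0.7714
Terminal stock prices: S_uu = 96.8, S_ud = 66, S_dd = 45
Terminal payoffs (K − S): max(-31.8, 0) = 0, max(-1, 0) = 0, max(20, 0) = 20
Node u (S = 88): continuation = 1/1.02·[0.7714·0.0000 + 0.2286·0.0000] = 0.0000; exercise value = 0.0000 ≤ continuation, so V_u = 0.0000
Node d (S = 60): continuation = 1/1.02·[0.7714·0.0000 + 0.2286·20.0000] = 4.4818; exercise value = 5.0000 > continuation, so V_d = 5.0000 (exercise)
Node 0 (S = 80): continuation = 1/1.02·[0.7714·0.0000 + 0.2286·5.0000] = 1.1204; exercise value = 0.0000 ≤ continuation, so V_0 = 1.1204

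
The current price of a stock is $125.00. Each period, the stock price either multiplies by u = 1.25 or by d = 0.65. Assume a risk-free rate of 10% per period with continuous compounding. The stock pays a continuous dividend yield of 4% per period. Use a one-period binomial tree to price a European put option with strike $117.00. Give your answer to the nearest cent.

$10.14

Per-period risk-free factor R = e^0.1 = 1.1052; dividend-adjusted growth = e^(0.1−0.04) = 1.0618.
Risk-neutral probability p = (1.0618 − 0.65)/(1.25 − 0.65) = 0.4118/0.6000 = 0.6864
Terminal stock prices: S_u = 156.2, S_d = 81.25
Terminal payoffs (K − S): max(-39.25, 0) = 0, max(35.75, 0) = 35.75
Node 0 (S = 125): V_0 = e^(−0.1)·[0.6864·0.0000 + 0.3136·35.7500] = 10.1445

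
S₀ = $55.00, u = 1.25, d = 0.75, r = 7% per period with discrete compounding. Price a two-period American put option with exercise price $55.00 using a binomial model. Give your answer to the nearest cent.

$5.32

Risk-neutral probability p = (1 + 0.07 − 0.75)/(1.25 − 0.75) = 0.3200/0.5000 = 0.6400
Terminal stock prices: S_uu = 85.94, S_ud = 51.56, S_dd = 30.94
Terminal payoffs (K − S): max(-30.94, 0) = 0, max(3.438, 0) = 3.438, max(24.06, 0) = 24.06
Node u (S = 68.75): continuation = 1/1.07·[0.6400·0.0000 + 0.3600·3.4375] = 1.1565; exercise value = 0.0000 ≤ continuation, so V_u = 1.1565
Node d (S = 41.25): continuation = 1/1.07·[0.6400·3.4375 + 0.3600·24.0625] = 10.1519; exercise value = 13.7500 > continuation, so V_d = 13.7500 (exercise)
Node 0 (S = 55): continuation = 1/1.07·[0.6400·1.1565 + 0.3600·13.7500] = 5.3179; exercise value = 0.0000 ≤ continuation, so V_0 = 5.3179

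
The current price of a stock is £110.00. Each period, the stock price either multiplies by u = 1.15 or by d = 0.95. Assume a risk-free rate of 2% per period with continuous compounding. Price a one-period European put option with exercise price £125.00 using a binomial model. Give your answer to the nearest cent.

Risk-neutral probability p = (e^0.02 − 0.95)/(1.15 − 0.95) = 0.0702/0.2000 = 0.3510
Terminal stock prices: S_u = 126.5, S_d = 104.5
Terminal payoffs (K − S): max(-1.5, 0) = 0, max(20.5, 0) = 20.5
Node 0 (S = 110): V_0 = e^(−0.02)·[0.3510·0.0000 + 0.6490·20.5000] = 13.0409

£13.04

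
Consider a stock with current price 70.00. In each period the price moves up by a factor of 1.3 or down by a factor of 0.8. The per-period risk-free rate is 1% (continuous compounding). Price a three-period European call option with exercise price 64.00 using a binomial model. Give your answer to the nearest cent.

Risk-neutral probability p = (e^0.01 − 0.8)/(1.3 − 0.8) = 0.2101/0.5000 = 0.4201
Terminal stock prices: S_uuu = 153.8, S_uud = 94.64, S_udd = 58.24, S_ddd = 35.84
Terminal payoffs (S − K): max(89.79, 0) = 89.79, max(30.64, 0) = 30.64, max(-5.76, 0) = 0, max(-28.16, 0) = 0
Node uu (S = 118.3): V_uu = e^(−0.01)·[0.4201·89.7900 + 0.5799·30.6400] = 54.9368
Node ud (S = 72.8): V_ud = e^(−0.01)·[0.4201·30.6400 + 0.5799·0.0000] = 12.7438
Node dd (S = 44.8): V_dd = e^(−0.01)·[0.4201·0.0000 + 0.5799·0.0000] = 0.0000
Node u (S = 91): V_u = e^(−0.01)·[0.4201·54.9368 + 0.5799·12.7438] = 30.1659
Node d (S = 56): V_d = e^(−0.01)·[0.4201·12.7438 + 0.5799·0.0000] = 5.3004
Node 0 (S = 70): V_0 = e^(−0.01)·[0.4201·30.1659 + 0.5799·5.3004] = 15.5897

15.59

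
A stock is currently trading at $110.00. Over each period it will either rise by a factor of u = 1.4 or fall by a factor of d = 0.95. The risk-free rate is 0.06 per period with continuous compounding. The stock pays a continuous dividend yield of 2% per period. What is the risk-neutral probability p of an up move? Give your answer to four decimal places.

Per-period risk-free factor R = e^0.06 = 1.0618; dividend-adjusted growth = e^(0.06−0.02) = 1.0408.
Risk-neutral probability p = (1.0408 − 0.95)/(1.4 − 0.95) = 0.0908/0.4500 = 0.2018

p = 0.2018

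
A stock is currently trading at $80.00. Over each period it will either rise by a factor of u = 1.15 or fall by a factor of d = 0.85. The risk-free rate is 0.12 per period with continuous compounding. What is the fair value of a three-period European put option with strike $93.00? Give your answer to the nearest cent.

$0.71

Risk-neutral probability p = (e^0.12 − 0.85)/(1.15 − 0.85) = 0.2775/0.3000 = 0.9250
Terminal stock prices: S_uuu = 121.7, S_uud = 89.93, S_udd = 66.47, S_ddd = 49.13
Terminal payoffs (K − S): max(-28.67, 0) = 0, max(3.07, 0) = 3.07, max(26.53, 0) = 26.53, max(43.87, 0) = 43.87
Node uu (S = 105.8): V_uu = e^(−0.12)·[0.9250·0.0000 + 0.0750·3.0700] = 0.2042
Node ud (S = 78.2): V_ud = e^(−0.12)·[0.9250·3.0700 + 0.0750·26.5300] = 4.2836
Node dd (S = 57.8): V_dd = e^(−0.12)·[0.9250·26.5300 + 0.0750·43.8700] = 24.6836
Node u (S = 92): V_u = e^(−0.12)·[0.9250·0.2042 + 0.0750·4.2836] = 0.4525
Node d (S = 68): V_d = e^(−0.12)·[0.9250·4.2836 + 0.0750·24.6836] = 5.1564
Node 0 (S = 80): V_0 = e^(−0.12)·[0.9250·0.4525 + 0.0750·5.1564] = 0.7143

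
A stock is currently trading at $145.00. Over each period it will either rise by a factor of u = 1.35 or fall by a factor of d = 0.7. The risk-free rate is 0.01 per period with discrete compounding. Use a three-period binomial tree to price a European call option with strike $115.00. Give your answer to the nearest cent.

$49.70

Risk-neutral probability p = (1 + 0.01 − 0.7)/(1.35 − 0.7) = 0.3100/0.6500 = 0.4769
Terminal stock prices: S_uuu = 356.8, S_uud = 185, S_udd = 95.92, S_ddd = 49.73
Terminal payoffs (S − K): max(241.8, 0) = 241.8, max(69.98, 0) = 69.98, max(-19.08, 0) = 0, max(-65.27, 0) = 0
Node uu (S = 264.3): V_uu = 1/1.01·[0.4769·241.7544 + 0.5231·69.9838] = 150.4011
Node ud (S = 137): V_ud = 1/1.01·[0.4769·69.9838 + 0.5231·0.0000] = 33.0464
Node dd (S = 71.05): V_dd = 1/1.01·[0.4769·0.0000 + 0.5231·0.0000] = 0.0000
Node u (S = 195.8): V_u = 1/1.01·[0.4769·150.4011 + 0.5231·33.0464] = 88.1342
Node d (S = 101.5): V_d = 1/1.01·[0.4769·33.0464 + 0.5231·0.0000] = 15.6045
Node 0 (S = 145): V_0 = 1/1.01·[0.4769·88.1342 + 0.5231·15.6045] = 49.6986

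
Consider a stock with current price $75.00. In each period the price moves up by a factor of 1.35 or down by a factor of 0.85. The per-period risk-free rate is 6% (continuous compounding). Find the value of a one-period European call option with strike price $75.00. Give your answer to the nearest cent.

Risk-neutral probability p = (e^0.06 − 0.85)/(1.35 − 0.85) = 0.2118/0.5000 = 0.4237
Terminal stock prices: S_u = 101.2, S_d = 63.75
Terminal payoffs (S − K): max(26.25, 0) = 26.25, max(-11.25, 0) = 0
Node 0 (S = 75): V_0 = e^(−0.06)·[0.4237·26.2500 + 0.5763·0.0000] = 10.4738

$10.47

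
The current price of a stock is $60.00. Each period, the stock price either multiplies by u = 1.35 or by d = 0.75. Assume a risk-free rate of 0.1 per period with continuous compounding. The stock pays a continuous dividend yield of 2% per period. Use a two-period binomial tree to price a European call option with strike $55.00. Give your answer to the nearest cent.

Per-period risk-free factor R = e^0.1 = 1.1052; dividend-adjusted growth = e^(0.1−0.02) = 1.0833.
Risk-neutral probability p = (1.0833 − 0.75)/(1.35 − 0.75) = 0.3333/0.6000 = 0.5555
Terminal stock prices: S_uu = 109.4, S_ud = 60.75, S_dd = 33.75
Terminal payoffs (S − K): max(54.35, 0) = 54.35, max(5.75, 0) = 5.75, max(-21.25, 0) = 0
Node u (S = 81): V_u = e^(−0.1)·[0.5555·54.3500 + 0.4445·5.7500] = 29.6300
Node d (S = 45): V_d = e^(−0.1)·[0.5555·5.7500 + 0.4445·0.0000] = 2.8901
Node 0 (S = 60): V_0 = e^(−0.1)·[0.5555·29.6300 + 0.4445·2.8901] = 16.0550

$16.06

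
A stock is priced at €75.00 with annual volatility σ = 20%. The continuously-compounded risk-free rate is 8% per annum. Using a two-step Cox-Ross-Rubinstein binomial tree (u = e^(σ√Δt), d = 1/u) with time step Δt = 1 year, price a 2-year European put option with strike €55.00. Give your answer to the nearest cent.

€0.47

CRR parameters: u = e^(σ√Δt) = e^(0.2·√1) = 1.2214, d = 1/u = 0.8187
Per-period rate: rΔt = 0.08·1 = 0.08, so R = e^0.08 = 1.0833
Risk-neutral probability p = (e^0.08 − 0.8187)/(1.2214 − 0.8187) = 0.2646/0.4027 = 0.6570
Terminal stock prices: S_uu = 111.9, S_ud = 75, S_dd = 50.27
Terminal payoffs (K − S): max(-56.89, 0) = 0, max(-20, 0) = 0, max(4.726, 0) = 4.726
Node u (S = 91.61): V_u = e^(−0.08)·[0.6570·0.0000 + 0.3430·0.0000] = 0.0000
Node d (S = 61.4): V_d = e^(−0.08)·[0.6570·0.0000 + 0.3430·4.7260] = 1.4964
Node 0 (S = 75): V_0 = e^(−0.08)·[0.6570·0.0000 + 0.3430·1.4964] = 0.4738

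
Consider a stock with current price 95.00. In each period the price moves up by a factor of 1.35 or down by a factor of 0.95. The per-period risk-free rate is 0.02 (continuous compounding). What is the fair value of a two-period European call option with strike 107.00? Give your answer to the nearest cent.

6.08

Risk-neutral probability p = (e^0.02 − 0.95)/(1.35 − 0.95) = 0.0702/0.4000 = 0.1755
Terminal stock prices: S_uu = 173.1, S_ud = 121.8, S_dd = 85.74
Terminal payoffs (S − K): max(66.14, 0) = 66.14, max(14.84, 0) = 14.84, max(-21.26, 0) = 0
Node u (S = 128.2): V_u = e^(−0.02)·[0.1755·66.1375 + 0.8245·14.8375] = 23.3687
Node d (S = 90.25): V_d = e^(−0.02)·[0.1755·14.8375 + 0.8245·0.0000] = 2.5525
Node 0 (S = 95): V_0 = e^(−0.02)·[0.1755·23.3687 + 0.8245·2.5525] = 6.0829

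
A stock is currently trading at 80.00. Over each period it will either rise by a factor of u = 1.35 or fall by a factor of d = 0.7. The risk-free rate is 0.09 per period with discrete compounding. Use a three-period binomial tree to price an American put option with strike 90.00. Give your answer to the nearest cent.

15.39

Risk-neutral probability p = (1 + 0.09 − 0.7)/(1.35 − 0.7) = 0.3900/0.6500 = 0.6000
Terminal stock prices: S_uuu = 196.8, S_uud = 102.1, S_udd = 52.92, S_ddd = 27.44
Terminal payoffs (K − S): max(-106.8, 0) = 0, max(-12.06, 0) = 0, max(37.08, 0) = 37.08, max(62.56, 0) = 62.56
Node uu (S = 145.8): continuation = 1/1.09·[0.6000·0.0000 + 0.4000·0.0000] = 0.0000; exercise value = 0.0000 ≤ continuation, so V_uu = 0.0000
Node ud (S = 75.6): continuation = 1/1.09·[0.6000·0.0000 + 0.4000·37.0800] = 13.6073; exercise value = 14.4000 > continuation, so V_ud = 14.4000 (exercise)
Node dd (S = 39.2): continuation = 1/1.09·[0.6000·37.0800 + 0.4000·62.5600] = 43.3688; exercise value = 50.8000 > continuation, so V_dd = 50.8000 (exercise)
Node u (S = 108): continuation = 1/1.09·[0.6000·0.0000 + 0.4000·14.4000] = 5.2844; exercise value = 0.0000 ≤ continuation, so V_u = 5.2844
Node d (S = 56): continuation = 1/1.09·[0.6000·14.4000 + 0.4000·50.8000] = 26.5688; exercise value = 34.0000 > continuation, so V_d = 34.0000 (exercise)
Node 0 (S = 80): continuation = 1/1.09·[0.6000·5.2844 + 0.4000·34.0000] = 15.3859; exercise value = 10.0000 ≤ continuation, so V_0 = 15.3859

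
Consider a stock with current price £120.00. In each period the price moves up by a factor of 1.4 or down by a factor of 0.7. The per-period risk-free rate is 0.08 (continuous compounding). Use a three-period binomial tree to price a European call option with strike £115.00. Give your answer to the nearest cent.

£43.56

Risk-neutral probability p = (e^0.08 − 0.7)/(1.4 − 0.7) = 0.3833/0.7000 = 0.5476
Terminal stock prices: S_uuu = 329.3, S_uud = 164.6, S_udd = 82.32, S_ddd = 41.16
Terminal payoffs (S − K): max(214.3, 0) = 214.3, max(49.64, 0) = 49.64, max(-32.68, 0) = 0, max(-73.84, 0) = 0
Node uu (S = 235.2): V_uu = e^(−0.08)·[0.5476·214.2800 + 0.4524·49.6400] = 129.0416
Node ud (S = 117.6): V_ud = e^(−0.08)·[0.5476·49.6400 + 0.4524·0.0000] = 25.0908
Node dd (S = 58.8): V_dd = e^(−0.08)·[0.5476·0.0000 + 0.4524·0.0000] = 0.0000
Node u (S = 168): V_u = e^(−0.08)·[0.5476·129.0416 + 0.4524·25.0908] = 75.7042
Node d (S = 84): V_d = e^(−0.08)·[0.5476·25.0908 + 0.4524·0.0000] = 12.6823
Node 0 (S = 120): V_0 = e^(−0.08)·[0.5476·75.7042 + 0.4524·12.6823] = 43.5620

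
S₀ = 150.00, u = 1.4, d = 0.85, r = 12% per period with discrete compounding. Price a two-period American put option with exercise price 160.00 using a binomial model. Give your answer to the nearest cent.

Risk-neutral probability p = (1 + 0.12 − 0.85)/(1.4 − 0.85) = 0.2700/0.5500 = 0.4909
Terminal stock prices: S_uu = 294, S_ud = 178.5, S_dd = 108.4
Terminal payoffs (K − S): max(-134, 0) = 0, max(-18.5, 0) = 0, max(51.63, 0) = 51.63
Node u (S = 210): continuation = 1/1.12·[0.4909·0.0000 + 0.5091·0.0000] = 0.0000; exercise value = 0.0000 ≤ continuation, so V_u = 0.0000
Node d (S = 127.5): continuation = 1/1.12·[0.4909·0.0000 + 0.5091·51.6250] = 23.4659; exercise value = 32.5000 > continuation, so V_d = 32.5000 (exercise)
Node 0 (S = 150): continuation = 1/1.12·[0.4909·0.0000 + 0.5091·32.5000] = 14.7727; exercise value = 10.0000 ≤ continuation, so V_0 = 14.7727

14.77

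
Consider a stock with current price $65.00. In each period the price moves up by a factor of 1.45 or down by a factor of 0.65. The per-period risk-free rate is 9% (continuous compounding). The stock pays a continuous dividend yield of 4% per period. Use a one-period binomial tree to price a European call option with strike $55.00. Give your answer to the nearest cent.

$17.99

Per-period risk-free factor R = e^0.09 = 1.0942; dividend-adjusted growth = e^(0.09−0.04) = 1.0513.
Risk-neutral probability p = (1.0513 − 0.65)/(1.45 − 0.65) = 0.4013/0.8000 = 0.5016
Terminal stock prices: S_u = 94.25, S_d = 42.25
Terminal payoffs (S − K): max(39.25, 0) = 39.25, max(-12.75, 0) = 0
Node 0 (S = 65): V_0 = e^(−0.09)·[0.5016·39.2500 + 0.4984·0.0000] = 17.9929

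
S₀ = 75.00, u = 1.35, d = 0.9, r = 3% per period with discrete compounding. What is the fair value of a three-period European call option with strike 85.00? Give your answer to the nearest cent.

8.39

Risk-neutral probability p = (1 + 0.03 − 0.9)/(1.35 − 0.9) = 0.1300/0.4500 = 0.2889
Terminal stock prices: S_uuu = 184.5, S_uud = 123, S_udd = 82.01, S_ddd = 54.68
Terminal payoffs (S − K): max(99.53, 0) = 99.53, max(38.02, 0) = 38.02, max(-2.987, 0) = 0, max(-30.32, 0) = 0
Node uu (S = 136.7): V_uu = 1/1.03·[0.2889·99.5281 + 0.7111·38.0188] = 54.1632
Node ud (S = 91.12): V_ud = 1/1.03·[0.2889·38.0188 + 0.7111·0.0000] = 10.6633
Node dd (S = 60.75): V_dd = 1/1.03·[0.2889·0.0000 + 0.7111·0.0000] = 0.0000
Node u (S = 101.2): V_u = 1/1.03·[0.2889·54.1632 + 0.7111·10.6633] = 22.5533
Node d (S = 67.5): V_d = 1/1.03·[0.2889·10.6633 + 0.7111·0.0000] = 2.9908
Node 0 (S = 75): V_0 = 1/1.03·[0.2889·22.5533 + 0.7111·2.9908] = 8.3905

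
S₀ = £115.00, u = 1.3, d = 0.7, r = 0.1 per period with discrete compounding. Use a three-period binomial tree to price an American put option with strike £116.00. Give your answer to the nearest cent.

Risk-neutral probability p = (1 + 0.1 − 0.7)/(1.3 − 0.7) = 0.4000/0.6000 = 0.6667
Terminal stock prices: S_uuu = 252.7, S_uud = 136, S_udd = 73.25, S_ddd = 39.44
Terminal payoffs (K − S): max(-136.7, 0) = 0, max(-20.05, 0) = 0, max(42.75, 0) = 42.75, max(76.56, 0) = 76.56
Node uu (S = 194.4): continuation = 1/1.1·[0.6667·0.0000 + 0.3333·0.0000] = 0.0000; exercise value = 0.0000 ≤ continuation, so V_uu = 0.0000
Node ud (S = 104.6): continuation = 1/1.1·[0.6667·0.0000 + 0.3333·42.7450] = 12.9530; exercise value = 11.3500 ≤ continuation, so V_ud = 12.9530
Node dd (S = 56.35): continuation = 1/1.1·[0.6667·42.7450 + 0.3333·76.5550] = 49.1045; exercise value = 59.6500 > continuation, so V_dd = 59.6500 (exercise)
Node u (S = 149.5): continuation = 1/1.1·[0.6667·0.0000 + 0.3333·12.9530] = 3.9252; exercise value = 0.0000 ≤ continuation, so V_u = 3.9252
Node d (S = 80.5): continuation = 1/1.1·[0.6667·12.9530 + 0.3333·59.6500] = 25.9261; exercise value = 35.5000 > continuation, so V_d = 35.5000 (exercise)
Node 0 (S = 115): continuation = 1/1.1·[0.6667·3.9252 + 0.3333·35.5000] = 13.1365; exercise value = 1.0000 ≤ continuation, so V_0 = 13.1365

£13.14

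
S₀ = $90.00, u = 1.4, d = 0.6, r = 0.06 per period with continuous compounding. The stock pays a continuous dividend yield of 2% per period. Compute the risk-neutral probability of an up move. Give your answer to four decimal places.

Per-period risk-free factor R = e^0.06 = 1.0618; dividend-adjusted growth = e^(0.06−0.02) = 1.0408.
Risk-neutral probability p = (1.0408 − 0.6)/(1.4 − 0.6) = 0.4408/0.8000 = 0.5510

p = 0.5510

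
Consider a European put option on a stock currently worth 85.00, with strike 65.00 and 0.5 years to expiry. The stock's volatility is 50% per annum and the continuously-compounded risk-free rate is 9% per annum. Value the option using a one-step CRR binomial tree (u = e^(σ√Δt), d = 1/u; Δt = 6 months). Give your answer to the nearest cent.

CRR parameters: u = e^(σ√Δt) = e^(0.5·√0.5) = 1.4241, d = 1/u = 0.7022
Per-period rate: rΔt = 0.09·0.5 = 0.045, so R = e^0.045 = 1.0460
Risk-neutral probability p = (e^0.045 − 0.7022)/(1.4241 − 0.7022) = 0.3438/0.7219 = 0.4763
Terminal stock prices: S_u = 121.1, S_d = 59.69
Terminal payoffs (K − S): max(-56.05, 0) = 0, max(5.314, 0) = 5.314
Node 0 (S = 85): V_0 = e^(−0.045)·[0.4763·0.0000 + 0.5237·5.3140] = 2.6606

2.66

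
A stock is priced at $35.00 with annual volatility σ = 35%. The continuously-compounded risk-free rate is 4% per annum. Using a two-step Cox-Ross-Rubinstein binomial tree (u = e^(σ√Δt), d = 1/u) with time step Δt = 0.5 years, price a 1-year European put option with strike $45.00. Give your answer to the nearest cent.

CRR parameters: u = e^(σ√Δt) = e^(0.35·√0.5) = 1.2808, d = 1/u = 0.7808
Per-period rate: rΔt = 0.04·0.5 = 0.02, so R = e^0.02 = 1.0202
Risk-neutral probability p = (e^0.02 − 0.7808)/(1.2808 − 0.7808) = 0.2394/0.5000 = 0.4788
Terminal stock prices: S_uu = 57.42, S_ud = 35, S_dd = 21.34
Terminal payoffs (K − S): max(-12.42, 0) = 0, max(10, 0) = 10, max(23.66, 0) = 23.66
Node u (S = 44.83): V_u = e^(−0.02)·[0.4788·0.0000 + 0.5212·10.0000] = 5.1084
Node d (S = 27.33): V_d = e^(−0.02)·[0.4788·10.0000 + 0.5212·23.6645] = 16.7823
Node 0 (S = 35): V_0 = e^(−0.02)·[0.4788·5.1084 + 0.5212·16.7823] = 10.9707

$10.97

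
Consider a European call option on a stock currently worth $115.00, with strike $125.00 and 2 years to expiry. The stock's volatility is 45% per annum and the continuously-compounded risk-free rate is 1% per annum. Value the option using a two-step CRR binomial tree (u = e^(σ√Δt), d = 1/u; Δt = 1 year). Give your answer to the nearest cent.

$24.78

CRR parameters: u = e^(σ√Δt) = e^(0.45·√1) = 1.5683, d = 1/u = 0.6376
Per-period rate: rΔt = 0.01·1 = 0.01, so R = e^0.01 = 1.0101
Risk-neutral probability p = (e^0.01 − 0.6376)/(1.5683 − 0.6376) = 0.3724/0.9307 = 0.4002
Terminal stock prices: S_uu = 282.9, S_ud = 115, S_dd = 46.76
Terminal payoffs (S − K): max(157.9, 0) = 157.9, max(-10, 0) = 0, max(-78.24, 0) = 0
Node u (S = 180.4): V_u = e^(−0.01)·[0.4002·157.8544 + 0.5998·0.0000] = 62.5384
Node d (S = 73.33): V_d = e^(−0.01)·[0.4002·0.0000 + 0.5998·0.0000] = 0.0000
Node 0 (S = 115): V_0 = e^(−0.01)·[0.4002·62.5384 + 0.5998·0.0000] = 24.7763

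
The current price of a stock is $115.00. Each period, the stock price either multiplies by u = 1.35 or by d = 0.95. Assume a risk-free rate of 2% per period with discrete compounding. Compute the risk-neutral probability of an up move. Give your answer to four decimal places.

Risk-neutral probability p = (1 + 0.02 − 0.95)/(1.35 − 0.95) = 0.0700/0.4000 = 0.1750

p = 0.1750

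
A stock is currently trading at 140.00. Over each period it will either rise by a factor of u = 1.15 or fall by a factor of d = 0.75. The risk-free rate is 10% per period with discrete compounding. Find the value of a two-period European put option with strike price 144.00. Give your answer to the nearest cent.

Risk-neutral probability p = (1 + 0.1 − 0.75)/(1.15 − 0.75) = 0.3500/0.4000 = 0.8750
Terminal stock prices: S_uu = 185.1, S_ud = 120.8, S_dd = 78.75
Terminal payoffs (K − S): max(-41.15, 0) = 0, max(23.25, 0) = 23.25, max(65.25, 0) = 65.25
Node u (S = 161): V_u = 1/1.1·[0.8750·0.0000 + 0.1250·23.2500] = 2.6420
Node d (S = 105): V_d = 1/1.1·[0.8750·23.2500 + 0.1250·65.2500] = 25.9091
Node 0 (S = 140): V_0 = 1/1.1·[0.8750·2.6420 + 0.1250·25.9091] = 5.0458

5.05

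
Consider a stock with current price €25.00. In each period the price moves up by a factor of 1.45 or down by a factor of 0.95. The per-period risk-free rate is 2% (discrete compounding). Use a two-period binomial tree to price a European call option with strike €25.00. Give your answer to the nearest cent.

Risk-neutral probability p = (1 + 0.02 − 0.95)/(1.45 − 0.95) = 0.0700/0.5000 = 0.1400
Terminal stock prices: S_uu = 52.56, S_ud = 34.44, S_dd = 22.56
Terminal payoffs (S − K): max(27.56, 0) = 27.56, max(9.438, 0) = 9.438, max(-2.438, 0) = 0
Node u (S = 36.25): V_u = 1/1.02·[0.1400·27.5625 + 0.8600·9.4375] = 11.7402
Node d (S = 23.75): V_d = 1/1.02·[0.1400·9.4375 + 0.8600·0.0000] = 1.2953
Node 0 (S = 25): V_0 = 1/1.02·[0.1400·11.7402 + 0.8600·1.2953] = 2.7036

€2.70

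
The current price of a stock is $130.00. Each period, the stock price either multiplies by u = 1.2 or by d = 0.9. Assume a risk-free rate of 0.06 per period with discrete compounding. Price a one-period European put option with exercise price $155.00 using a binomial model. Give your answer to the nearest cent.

Risk-neutral probability p = (1 + 0.06 − 0.9)/(1.2 − 0.9) = 0.1600/0.3000 = 0.5333
Terminal stock prices: S_u = 156, S_d = 117
Terminal payoffs (K − S): max(-1, 0) = 0, max(38, 0) = 38
Node 0 (S = 130): V_0 = 1/1.06·[0.5333·0.0000 + 0.4667·38.0000] = 16.7296

$16.73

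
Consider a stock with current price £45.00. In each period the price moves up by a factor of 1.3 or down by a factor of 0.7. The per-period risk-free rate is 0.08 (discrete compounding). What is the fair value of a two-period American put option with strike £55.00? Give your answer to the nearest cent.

£10.78

Risk-neutral probability p = (1 + 0.08 − 0.7)/(1.3 − 0.7) = 0.3800/0.6000 = 0.6333
Terminal stock prices: S_uu = 76.05, S_ud = 40.95, S_dd = 22.05
Terminal payoffs (K − S): max(-21.05, 0) = 0, max(14.05, 0) = 14.05, max(32.95, 0) = 32.95
Node u (S = 58.5): continuation = 1/1.08·[0.6333·0.0000 + 0.3667·14.0500] = 4.7701; exercise value = 0.0000 ≤ continuation, so V_u = 4.7701
Node d (S = 31.5): continuation = 1/1.08·[0.6333·14.0500 + 0.3667·32.9500] = 19.4259; exercise value = 23.5000 > continuation, so V_d = 23.5000 (exercise)
Node 0 (S = 45): continuation = 1/1.08·[0.6333·4.7701 + 0.3667·23.5000] = 10.7757; exercise value = 10.0000 ≤ continuation, so V_0 = 10.7757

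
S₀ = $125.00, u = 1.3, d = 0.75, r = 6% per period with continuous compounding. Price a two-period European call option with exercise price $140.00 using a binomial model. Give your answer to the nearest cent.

$20.31

Risk-neutral probability p = (e^0.06 − 0.75)/(1.3 − 0.75) = 0.3118/0.5500 = 0.5670
Terminal stock prices: S_uu = 211.3, S_ud = 121.9, S_dd = 70.31
Terminal payoffs (S − K): max(71.25, 0) = 71.25, max(-18.12, 0) = 0, max(-69.69, 0) = 0
Node u (S = 162.5): V_u = e^(−0.06)·[0.5670·71.2500 + 0.4330·0.0000] = 38.0445
Node d (S = 93.75): V_d = e^(−0.06)·[0.5670·0.0000 + 0.4330·0.0000] = 0.0000
Node 0 (S = 125): V_0 = e^(−0.06)·[0.5670·38.0445 + 0.4330·0.0000] = 20.3141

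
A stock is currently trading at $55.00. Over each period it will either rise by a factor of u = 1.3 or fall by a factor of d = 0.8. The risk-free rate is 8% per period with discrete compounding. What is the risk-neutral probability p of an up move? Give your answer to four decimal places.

Risk-neutral probability p = (1 + 0.08 − 0.8)/(1.3 − 0.8) = 0.2800/0.5000 = 0.5600

p = 0.5600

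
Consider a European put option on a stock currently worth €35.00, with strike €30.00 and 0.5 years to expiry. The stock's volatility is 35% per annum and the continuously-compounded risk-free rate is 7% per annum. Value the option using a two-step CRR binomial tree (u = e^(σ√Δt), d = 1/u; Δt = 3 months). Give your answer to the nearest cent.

€1.25

CRR parameters: u = e^(σ√Δt) = e^(0.35·√0.25) = 1.1912, d = 1/u = 0.8395
Per-period rate: rΔt = 0.07·0.25 = 0.0175, so R = e^0.0175 = 1.0177
Risk-neutral probability p = (e^0.0175 − 0.8395)/(1.1912 − 0.8395) = 0.1782/0.3518 = 0.5065
Terminal stock prices: S_uu = 49.67, S_ud = 35, S_dd = 24.66
Terminal payoffs (K − S): max(-19.67, 0) = 0, max(-5, 0) = 0, max(5.336, 0) = 5.336
Node u (S = 41.69): V_u = e^(−0.0175)·[0.5065·0.0000 + 0.4935·0.0000] = 0.0000
Node d (S = 29.38): V_d = e^(−0.0175)·[0.5065·0.0000 + 0.4935·5.3359] = 2.5874
Node 0 (S = 35): V_0 = e^(−0.0175)·[0.5065·0.0000 + 0.4935·2.5874] = 1.2546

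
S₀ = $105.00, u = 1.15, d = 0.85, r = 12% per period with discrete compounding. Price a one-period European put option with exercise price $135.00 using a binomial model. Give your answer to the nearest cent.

$15.54

Risk-neutral probability p = (1 + 0.12 − 0.85)/(1.15 − 0.85) = 0.2700/0.3000 = 0.9000
Terminal stock prices: S_u = 120.7, S_d = 89.25
Terminal payoffs (K − S): max(14.25, 0) = 14.25, max(45.75, 0) = 45.75
Node 0 (S = 105): V_0 = 1/1.12·[0.9000·14.2500 + 0.1000·45.7500] = 15.5357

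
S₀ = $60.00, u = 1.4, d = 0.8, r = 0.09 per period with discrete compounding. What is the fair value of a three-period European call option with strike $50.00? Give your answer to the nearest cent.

Risk-neutral probability p = (1 + 0.09 − 0.8)/(1.4 − 0.8) = 0.2900/0.6000 = 0.4833
Terminal stock prices: S_uuu = 164.6, S_uud = 94.08, S_udd = 53.76, S_ddd = 30.72
Terminal payoffs (S − K): max(114.6, 0) = 114.6, max(44.08, 0) = 44.08, max(3.76, 0) = 3.76, max(-19.28, 0) = 0
Node uu (S = 117.6): V_uu = 1/1.09·[0.4833·114.6400 + 0.5167·44.0800] = 71.7284
Node ud (S = 67.2): V_ud = 1/1.09·[0.4833·44.0800 + 0.5167·3.7600] = 21.3284
Node dd (S = 38.4): V_dd = 1/1.09·[0.4833·3.7600 + 0.5167·0.0000] = 1.6673
Node u (S = 84): V_u = 1/1.09·[0.4833·71.7284 + 0.5167·21.3284] = 41.9160
Node d (S = 48): V_d = 1/1.09·[0.4833·21.3284 + 0.5167·1.6673] = 10.2479
Node 0 (S = 60): V_0 = 1/1.09·[0.4833·41.9160 + 0.5167·10.2479] = 23.4442

$23.44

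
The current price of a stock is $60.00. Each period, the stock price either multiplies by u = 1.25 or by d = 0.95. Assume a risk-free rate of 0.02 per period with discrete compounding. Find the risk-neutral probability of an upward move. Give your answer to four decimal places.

p = 0.2333

Risk-neutral probability p = (1 + 0.02 − 0.95)/(1.25 − 0.95) = 0.0700/0.3000 = 0.2333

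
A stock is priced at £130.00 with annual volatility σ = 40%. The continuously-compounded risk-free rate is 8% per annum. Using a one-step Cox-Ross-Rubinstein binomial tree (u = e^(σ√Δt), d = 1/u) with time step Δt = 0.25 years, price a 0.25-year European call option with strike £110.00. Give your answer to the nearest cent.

£23.92

CRR parameters: u = e^(σ√Δt) = e^(0.4·√0.25) = 1.2214, d = 1/u = 0.8187
Per-period rate: rΔt = 0.08·0.25 = 0.02, so R = e^0.02 = 1.0202
Risk-neutral probability p = (e^0.02 − 0.8187)/(1.2214 − 0.8187) = 0.2015/0.4027 = 0.5003
Terminal stock prices: S_u = 158.8, S_d = 106.4
Terminal payoffs (S − K): max(48.78, 0) = 48.78, max(-3.565, 0) = 0
Node 0 (S = 130): V_0 = e^(−0.02)·[0.5003·48.7824 + 0.4997·0.0000] = 23.9242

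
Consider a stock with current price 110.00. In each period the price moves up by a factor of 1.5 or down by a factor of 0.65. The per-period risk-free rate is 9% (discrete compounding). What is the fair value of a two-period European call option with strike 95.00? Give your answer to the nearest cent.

Risk-neutral probability p = (1 + 0.09 − 0.65)/(1.5 − 0.65) = 0.4400/0.8500 = 0.5176
Terminal stock prices: S_uu = 247.5, S_ud = 107.2, S_dd = 46.48
Terminal payoffs (S − K): max(152.5, 0) = 152.5, max(12.25, 0) = 12.25, max(-48.52, 0) = 0
Node u (S = 165): V_u = 1/1.09·[0.5176·152.5000 + 0.4824·12.2500] = 77.8440
Node d (S = 71.5): V_d = 1/1.09·[0.5176·12.2500 + 0.4824·0.0000] = 5.8176
Node 0 (S = 110): V_0 = 1/1.09·[0.5176·77.8440 + 0.4824·5.8176] = 39.5430

39.54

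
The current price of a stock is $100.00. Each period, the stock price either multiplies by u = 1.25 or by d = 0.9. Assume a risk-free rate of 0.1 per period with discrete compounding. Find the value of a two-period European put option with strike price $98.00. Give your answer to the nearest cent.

Risk-neutral probability p = (1 + 0.1 − 0.9)/(1.25 − 0.9) = 0.2000/0.3500 = 0.5714
Terminal stock prices: S_uu = 156.2, S_ud = 112.5, S_dd = 81
Terminal payoffs (K − S): max(-58.25, 0) = 0, max(-14.5, 0) = 0, max(17, 0) = 17
Node u (S = 125): V_u = 1/1.1·[0.5714·0.0000 + 0.4286·0.0000] = 0.0000
Node d (S = 90): V_d = 1/1.1·[0.5714·0.0000 + 0.4286·17.0000] = 6.6234
Node 0 (S = 100): V_0 = 1/1.1·[0.5714·0.0000 + 0.4286·6.6234] = 2.5805

$2.58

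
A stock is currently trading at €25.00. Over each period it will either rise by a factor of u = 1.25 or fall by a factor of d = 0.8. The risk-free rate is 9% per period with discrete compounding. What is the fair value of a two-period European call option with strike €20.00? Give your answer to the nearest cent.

€8.59

Risk-neutral probability p = (1 + 0.09 − 0.8)/(1.25 − 0.8) = 0.2900/0.4500 = 0.6444
Terminal stock prices: S_uu = 39.06, S_ud = 25, S_dd = 16
Terminal payoffs (S − K): max(19.06, 0) = 19.06, max(5, 0) = 5, max(-4, 0) = 0
Node u (S = 31.25): V_u = 1/1.09·[0.6444·19.0625 + 0.3556·5.0000] = 12.9014
Node d (S = 20): V_d = 1/1.09·[0.6444·5.0000 + 0.3556·0.0000] = 2.9562
Node 0 (S = 25): V_0 = 1/1.09·[0.6444·12.9014 + 0.3556·2.9562] = 8.5920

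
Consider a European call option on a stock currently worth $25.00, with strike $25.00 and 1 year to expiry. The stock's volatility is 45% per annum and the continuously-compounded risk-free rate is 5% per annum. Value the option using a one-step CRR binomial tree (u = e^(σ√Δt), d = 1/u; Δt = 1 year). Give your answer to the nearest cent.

$6.01

CRR parameters: u = e^(σ√Δt) = e^(0.45·√1) = 1.5683, d = 1/u = 0.6376
Per-period rate: rΔt = 0.05·1 = 0.05, so R = e^0.05 = 1.0513
Risk-neutral probability p = (e^0.05 − 0.6376)/(1.5683 − 0.6376) = 0.4136/0.9307 = 0.4445
Terminal stock prices: S_u = 39.21, S_d = 15.94
Terminal payoffs (S − K): max(14.21, 0) = 14.21, max(-9.059, 0) = 0
Node 0 (S = 25): V_0 = e^(−0.05)·[0.4445·14.2078 + 0.5555·0.0000] = 6.0067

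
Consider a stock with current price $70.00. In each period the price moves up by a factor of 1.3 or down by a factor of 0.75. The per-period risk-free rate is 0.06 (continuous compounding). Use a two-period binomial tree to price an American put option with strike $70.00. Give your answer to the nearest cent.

Risk-neutral probability p = (e^0.06 − 0.75)/(1.3 − 0.75) = 0.3118/0.5500 = 0.5670
Terminal stock prices: S_uu = 118.3, S_ud = 68.25, S_dd = 39.38
Terminal payoffs (K − S): max(-48.3, 0) = 0, max(1.75, 0) = 1.75, max(30.62, 0) = 30.62
Node u (S = 91): continuation = e^(−0.06)·[0.5670·0.0000 + 0.4330·1.7500] = 0.7137; exercise value = 0.0000 ≤ continuation, so V_u = 0.7137
Node d (S = 52.5): continuation = e^(−0.06)·[0.5670·1.7500 + 0.4330·30.6250] = 13.4235; exercise value = 17.5000 > continuation, so V_d = 17.5000 (exercise)
Node 0 (S = 70): continuation = e^(−0.06)·[0.5670·0.7137 + 0.4330·17.5000] = 7.5177; exercise value = 0.0000 ≤ continuation, so V_0 = 7.5177

$7.52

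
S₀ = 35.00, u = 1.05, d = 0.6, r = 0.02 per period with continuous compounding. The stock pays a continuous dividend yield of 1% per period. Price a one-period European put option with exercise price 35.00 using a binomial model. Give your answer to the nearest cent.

Per-period risk-free factor R = e^0.02 = 1.0202; dividend-adjusted growth = e^(0.02−0.01) = 1.0101.
Risk-neutral probability p = (1.0101 − 0.6)/(1.05 − 0.6) = 0.4101/0.4500 = 0.9112
Terminal stock prices: S_u = 36.75, S_d = 21
Terminal payoffs (K − S): max(-1.75, 0) = 0, max(14, 0) = 14
Node 0 (S = 35): V_0 = e^(−0.02)·[0.9112·0.0000 + 0.0888·14.0000] = 1.2183

1.22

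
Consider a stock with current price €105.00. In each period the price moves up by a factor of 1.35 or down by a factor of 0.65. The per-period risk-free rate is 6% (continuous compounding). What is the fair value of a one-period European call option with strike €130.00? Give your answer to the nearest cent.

Risk-neutral probability p = (e^0.06 − 0.65)/(1.35 − 0.65) = 0.4118/0.7000 = 0.5883
Terminal stock prices: S_u = 141.8, S_d = 68.25
Terminal payoffs (S − K): max(11.75, 0) = 11.75, max(-61.75, 0) = 0
Node 0 (S = 105): V_0 = e^(−0.06)·[0.5883·11.7500 + 0.4117·0.0000] = 6.5104

€6.51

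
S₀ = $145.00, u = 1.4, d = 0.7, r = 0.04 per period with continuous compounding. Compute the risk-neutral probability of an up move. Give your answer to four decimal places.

p = 0.4869

Risk-neutral probability p = (e^0.04 − 0.7)/(1.4 − 0.7) = 0.3408/0.7000 = 0.4869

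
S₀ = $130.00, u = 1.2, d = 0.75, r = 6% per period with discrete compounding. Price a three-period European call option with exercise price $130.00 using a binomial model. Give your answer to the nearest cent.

Risk-neutral probability p = (1 + 0.06 − 0.75)/(1.2 − 0.75) = 0.3100/0.4500 = 0.6889
Terminal stock prices: S_uuu = 224.6, S_uud = 140.4, S_udd = 87.75, S_ddd = 54.84
Terminal payoffs (S − K): max(94.64, 0) = 94.64, max(10.4, 0) = 10.4, max(-42.25, 0) = 0, max(-75.16, 0) = 0
Node uu (S = 187.2): V_uu = 1/1.06·[0.6889·94.6400 + 0.3111·10.4000] = 64.5585
Node ud (S = 117): V_ud = 1/1.06·[0.6889·10.4000 + 0.3111·0.0000] = 6.7589
Node dd (S = 73.12): V_dd = 1/1.06·[0.6889·0.0000 + 0.3111·0.0000] = 0.0000
Node u (S = 156): V_u = 1/1.06·[0.6889·64.5585 + 0.3111·6.7589] = 43.9400
Node d (S = 97.5): V_d = 1/1.06·[0.6889·6.7589 + 0.3111·0.0000] = 4.3926
Node 0 (S = 130): V_0 = 1/1.06·[0.6889·43.9400 + 0.3111·4.3926] = 29.8456

$29.85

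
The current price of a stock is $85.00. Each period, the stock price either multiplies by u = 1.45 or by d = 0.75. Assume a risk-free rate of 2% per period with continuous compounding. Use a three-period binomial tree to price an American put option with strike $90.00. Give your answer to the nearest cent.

$20.95

Risk-neutral probability p = (e^0.02 − 0.75)/(1.45 − 0.75) = 0.2702/0.7000 = 0.3860
Terminal stock prices: S_uuu = 259.1, S_uud = 134, S_udd = 69.33, S_ddd = 35.86
Terminal payoffs (K − S): max(-169.1, 0) = 0, max(-44.03, 0) = 0, max(20.67, 0) = 20.67, max(54.14, 0) = 54.14
Node uu (S = 178.7): continuation = e^(−0.02)·[0.3860·0.0000 + 0.6140·0.0000] = 0.0000; exercise value = 0.0000 ≤ continuation, so V_uu = 0.0000
Node ud (S = 92.44): continuation = e^(−0.02)·[0.3860·0.0000 + 0.6140·20.6719] = 12.4412; exercise value = 0.0000 ≤ continuation, so V_ud = 12.4412
Node dd (S = 47.81): continuation = e^(−0.02)·[0.3860·20.6719 + 0.6140·54.1406] = 40.4054; exercise value = 42.1875 > continuation, so V_dd = 42.1875 (exercise)
Node u (S = 123.2): continuation = e^(−0.02)·[0.3860·0.0000 + 0.6140·12.4412] = 7.4876; exercise value = 0.0000 ≤ continuation, so V_u = 7.4876
Node d (S = 63.75): continuation = e^(−0.02)·[0.3860·12.4412 + 0.6140·42.1875] = 30.0974; exercise value = 26.2500 ≤ continuation, so V_d = 30.0974
Node 0 (S = 85): continuation = e^(−0.02)·[0.3860·7.4876 + 0.6140·30.0974] = 20.9468; exercise value = 5.0000 ≤ continuation, so V_0 = 20.9468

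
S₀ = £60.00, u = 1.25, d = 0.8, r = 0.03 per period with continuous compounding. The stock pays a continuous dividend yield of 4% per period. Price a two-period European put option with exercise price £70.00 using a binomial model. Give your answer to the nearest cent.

£14.53

Per-period risk-free factor R = e^0.03 = 1.0305; dividend-adjusted growth = e^(0.03−0.04) = 0.9900.
Risk-neutral probability p = (0.9900 − 0.8)/(1.25 − 0.8) = 0.1900/0.4500 = 0.4223
Terminal stock prices: S_uu = 93.75, S_ud = 60, S_dd = 38.4
Terminal payoffs (K − S): max(-23.75, 0) = 0, max(10, 0) = 10, max(31.6, 0) = 31.6
Node u (S = 75): V_u = e^(−0.03)·[0.4223·0.0000 + 0.5777·10.0000] = 5.6059
Node d (S = 48): V_d = e^(−0.03)·[0.4223·10.0000 + 0.5777·31.6000] = 21.8133
Node 0 (S = 60): V_0 = e^(−0.03)·[0.4223·5.6059 + 0.5777·21.8133] = 14.5260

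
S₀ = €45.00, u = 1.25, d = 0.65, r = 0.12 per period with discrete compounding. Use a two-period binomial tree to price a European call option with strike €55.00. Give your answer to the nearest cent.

Risk-neutral probability p = (1 + 0.12 − 0.65)/(1.25 − 0.65) = 0.4700/0.6000 = 0.7833
Terminal stock prices: S_uu = 70.31, S_ud = 36.56, S_dd = 19.01
Terminal payoffs (S − K): max(15.31, 0) = 15.31, max(-18.44, 0) = 0, max(-35.99, 0) = 0
Node u (S = 56.25): V_u = 1/1.12·[0.7833·15.3125 + 0.2167·0.0000] = 10.7096
Node d (S = 29.25): V_d = 1/1.12·[0.7833·0.0000 + 0.2167·0.0000] = 0.0000
Node 0 (S = 45): V_0 = 1/1.12·[0.7833·10.7096 + 0.2167·0.0000] = 7.4904

€7.49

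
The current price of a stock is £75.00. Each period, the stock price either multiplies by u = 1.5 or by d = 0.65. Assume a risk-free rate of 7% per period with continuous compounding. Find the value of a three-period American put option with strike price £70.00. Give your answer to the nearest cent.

Risk-neutral probability p = (e^0.07 − 0.65)/(1.5 − 0.65) = 0.4225/0.8500 = 0.4971
Terminal stock prices: S_uuu = 253.1, S_uud = 109.7, S_udd = 47.53, S_ddd = 20.6
Terminal payoffs (K − S): max(-183.1, 0) = 0, max(-39.69, 0) = 0, max(22.47, 0) = 22.47, max(49.4, 0) = 49.4
Node uu (S = 168.8): continuation = e^(−0.07)·[0.4971·0.0000 + 0.5029·0.0000] = 0.0000; exercise value = 0.0000 ≤ continuation, so V_uu = 0.0000
Node ud (S = 73.12): continuation = e^(−0.07)·[0.4971·0.0000 + 0.5029·22.4687] = 10.5363; exercise value = 0.0000 ≤ continuation, so V_ud = 10.5363
Node dd (S = 31.69): continuation = e^(−0.07)·[0.4971·22.4687 + 0.5029·49.4031] = 33.5801; exercise value = 38.3125 > continuation, so V_dd = 38.3125 (exercise)
Node u (S = 112.5): continuation = e^(−0.07)·[0.4971·0.0000 + 0.5029·10.5363] = 4.9408; exercise value = 0.0000 ≤ continuation, so V_u = 4.9408
Node d (S = 48.75): continuation = e^(−0.07)·[0.4971·10.5363 + 0.5029·38.3125] = 22.8491; exercise value = 21.2500 ≤ continuation, so V_d = 22.8491
Node 0 (S = 75): continuation = e^(−0.07)·[0.4971·4.9408 + 0.5029·22.8491] = 13.0045; exercise value = 0.0000 ≤ continuation, so V_0 = 13.0045

£13.00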